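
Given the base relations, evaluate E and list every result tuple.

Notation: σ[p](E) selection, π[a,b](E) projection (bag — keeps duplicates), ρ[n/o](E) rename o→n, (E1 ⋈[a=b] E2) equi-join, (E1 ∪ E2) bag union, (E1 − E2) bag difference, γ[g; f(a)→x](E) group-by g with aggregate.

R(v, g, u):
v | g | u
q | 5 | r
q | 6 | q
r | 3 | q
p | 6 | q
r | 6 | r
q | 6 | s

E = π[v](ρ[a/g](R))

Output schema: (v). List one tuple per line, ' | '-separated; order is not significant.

Per-node cardinality:
  R → 6
  ρ[a/g](R) → 6
  π[v](ρ[a/g](R)) → 6

== RESULT ==
v
p
q
q
q
r
r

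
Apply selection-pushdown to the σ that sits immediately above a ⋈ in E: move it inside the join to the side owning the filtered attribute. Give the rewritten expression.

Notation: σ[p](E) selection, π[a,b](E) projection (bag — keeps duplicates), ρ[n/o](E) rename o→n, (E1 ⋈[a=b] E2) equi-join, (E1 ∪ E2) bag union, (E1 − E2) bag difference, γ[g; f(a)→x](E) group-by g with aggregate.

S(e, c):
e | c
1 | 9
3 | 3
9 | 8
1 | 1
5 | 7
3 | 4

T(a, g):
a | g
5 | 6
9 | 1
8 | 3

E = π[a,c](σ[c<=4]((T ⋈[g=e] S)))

σ filters on c, owned by the right side.
E' = π[a,c]((T ⋈[g=e] σ[c<=4](S)))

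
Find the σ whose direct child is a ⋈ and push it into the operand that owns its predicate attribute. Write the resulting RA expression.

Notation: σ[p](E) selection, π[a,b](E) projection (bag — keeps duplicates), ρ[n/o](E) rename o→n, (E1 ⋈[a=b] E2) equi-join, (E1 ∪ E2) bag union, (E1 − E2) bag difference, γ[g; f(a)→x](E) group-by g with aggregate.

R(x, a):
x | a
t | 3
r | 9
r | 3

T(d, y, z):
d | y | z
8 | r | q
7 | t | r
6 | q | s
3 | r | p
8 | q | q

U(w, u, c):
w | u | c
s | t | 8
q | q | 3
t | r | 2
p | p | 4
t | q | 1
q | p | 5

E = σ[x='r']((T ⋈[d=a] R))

σ filters on x, owned by the right side.
E' = (T ⋈[d=a] σ[x='r'](R))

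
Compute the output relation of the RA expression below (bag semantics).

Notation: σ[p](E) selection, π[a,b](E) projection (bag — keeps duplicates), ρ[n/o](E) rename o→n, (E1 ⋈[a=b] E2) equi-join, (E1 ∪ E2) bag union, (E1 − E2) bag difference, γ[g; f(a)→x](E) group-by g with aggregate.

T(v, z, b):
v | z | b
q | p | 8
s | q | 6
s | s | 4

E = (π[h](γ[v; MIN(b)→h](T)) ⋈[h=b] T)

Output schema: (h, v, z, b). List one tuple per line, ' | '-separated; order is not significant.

Per-node cardinality:
  T → 3
  γ[v; MIN(b)→h](T) → 2
  π[h](γ[v; MIN(b)→h](T)) → 2
  T → 3
  (π[h](γ[v; MIN(b)→h](T)) ⋈[h=b] T) → 2

== RESULT ==
h | v | z | b
4 | s | s | 4
8 | q | p | 8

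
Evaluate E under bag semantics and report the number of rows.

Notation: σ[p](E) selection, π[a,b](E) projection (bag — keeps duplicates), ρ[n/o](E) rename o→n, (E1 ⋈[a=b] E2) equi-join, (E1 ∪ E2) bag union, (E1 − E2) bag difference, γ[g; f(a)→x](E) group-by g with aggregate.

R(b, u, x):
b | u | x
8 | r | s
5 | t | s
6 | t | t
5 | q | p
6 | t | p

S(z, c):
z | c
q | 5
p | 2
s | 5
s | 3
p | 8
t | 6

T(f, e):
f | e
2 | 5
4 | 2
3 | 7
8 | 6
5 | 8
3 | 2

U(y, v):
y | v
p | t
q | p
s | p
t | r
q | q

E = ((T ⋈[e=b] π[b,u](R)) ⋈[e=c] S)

Per-node cardinality:
  T → 6
  R → 5
  π[b,u](R) → 5
  (T ⋈[e=b] π[b,u](R)) → 5
  S → 6
  ((T ⋈[e=b] π[b,u](R)) ⋈[e=c] S) → 7

|E| = 7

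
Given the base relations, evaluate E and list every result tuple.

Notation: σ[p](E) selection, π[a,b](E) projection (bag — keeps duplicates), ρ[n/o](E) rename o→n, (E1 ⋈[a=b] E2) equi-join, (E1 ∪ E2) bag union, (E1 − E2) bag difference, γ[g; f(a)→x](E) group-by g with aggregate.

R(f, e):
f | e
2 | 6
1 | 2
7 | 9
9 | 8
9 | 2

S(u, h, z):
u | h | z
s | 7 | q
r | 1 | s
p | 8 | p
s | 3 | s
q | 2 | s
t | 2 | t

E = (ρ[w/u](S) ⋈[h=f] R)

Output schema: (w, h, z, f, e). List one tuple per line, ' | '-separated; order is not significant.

Subexpression sizes:
  S → 6
  ρ[w/u](S) → 6
  R → 5
  (ρ[w/u](S) ⋈[h=f] R) → 4

== RESULT ==
w | h | z | f | e
q | 2 | s | 2 | 6
r | 1 | s | 1 | 2
s | 7 | q | 7 | 9
t | 2 | t | 2 | 6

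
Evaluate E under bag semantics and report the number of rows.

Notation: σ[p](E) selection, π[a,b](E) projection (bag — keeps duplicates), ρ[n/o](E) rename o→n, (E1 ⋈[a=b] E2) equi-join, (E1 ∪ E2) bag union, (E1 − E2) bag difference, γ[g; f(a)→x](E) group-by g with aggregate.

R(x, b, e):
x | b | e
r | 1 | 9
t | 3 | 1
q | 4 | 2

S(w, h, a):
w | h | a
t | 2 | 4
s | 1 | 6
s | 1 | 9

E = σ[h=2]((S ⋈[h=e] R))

Stepwise |·|:
  S → 3
  R → 3
  (S ⋈[h=e] R) → 3
  σ[h=2]((S ⋈[h=e] R)) → 1

|E| = 1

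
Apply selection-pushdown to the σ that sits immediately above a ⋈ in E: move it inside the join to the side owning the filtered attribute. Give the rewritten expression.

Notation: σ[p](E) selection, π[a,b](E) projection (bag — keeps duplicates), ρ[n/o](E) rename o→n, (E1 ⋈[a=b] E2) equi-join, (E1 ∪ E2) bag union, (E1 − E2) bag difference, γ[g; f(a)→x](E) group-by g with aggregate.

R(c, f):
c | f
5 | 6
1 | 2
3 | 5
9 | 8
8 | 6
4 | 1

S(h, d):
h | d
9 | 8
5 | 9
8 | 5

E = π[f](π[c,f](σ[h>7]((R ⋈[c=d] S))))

σ filters on h, owned by the right side.
E' = π[f](π[c,f]((R ⋈[c=d] σ[h>7](S))))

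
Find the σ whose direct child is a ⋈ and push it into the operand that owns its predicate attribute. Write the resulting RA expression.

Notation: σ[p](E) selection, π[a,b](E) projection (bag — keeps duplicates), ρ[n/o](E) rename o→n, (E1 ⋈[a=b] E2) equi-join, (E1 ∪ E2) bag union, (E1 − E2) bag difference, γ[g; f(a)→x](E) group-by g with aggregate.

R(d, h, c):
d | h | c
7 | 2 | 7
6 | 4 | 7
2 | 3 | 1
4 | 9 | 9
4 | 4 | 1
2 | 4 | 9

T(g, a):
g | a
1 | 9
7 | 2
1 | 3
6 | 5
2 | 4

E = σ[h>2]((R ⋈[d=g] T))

σ filters on h, owned by the left side.
E' = (σ[h>2](R) ⋈[d=g] T)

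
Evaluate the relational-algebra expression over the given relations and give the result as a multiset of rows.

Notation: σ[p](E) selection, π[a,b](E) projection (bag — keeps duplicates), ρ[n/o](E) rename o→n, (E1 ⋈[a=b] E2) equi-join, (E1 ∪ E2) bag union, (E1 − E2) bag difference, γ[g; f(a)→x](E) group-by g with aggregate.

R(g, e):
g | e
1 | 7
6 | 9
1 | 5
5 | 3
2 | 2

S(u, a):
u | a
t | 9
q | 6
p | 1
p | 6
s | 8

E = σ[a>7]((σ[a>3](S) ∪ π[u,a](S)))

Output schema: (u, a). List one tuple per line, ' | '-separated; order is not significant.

Stepwise |·|:
  S → 5
  σ[a>3](S) → 4
  S → 5
  π[u,a](S) → 5
  (σ[a>3](S) ∪ π[u,a](S)) → 9
  σ[a>7]((σ[a>3](S) ∪ π[u,a](S))) → 4

== RESULT ==
u | a
s | 8
s | 8
t | 9
t | 9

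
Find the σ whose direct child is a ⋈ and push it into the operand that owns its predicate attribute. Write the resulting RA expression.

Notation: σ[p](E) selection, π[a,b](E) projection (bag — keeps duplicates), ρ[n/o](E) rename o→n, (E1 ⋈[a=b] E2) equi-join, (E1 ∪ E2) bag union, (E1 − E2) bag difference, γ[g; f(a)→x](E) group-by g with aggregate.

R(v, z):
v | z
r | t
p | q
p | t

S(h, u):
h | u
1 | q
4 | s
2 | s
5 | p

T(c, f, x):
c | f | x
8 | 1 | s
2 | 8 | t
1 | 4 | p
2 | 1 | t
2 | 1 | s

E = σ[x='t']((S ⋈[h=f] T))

σ filters on x, owned by the right side.
E' = (S ⋈[h=f] σ[x='t'](T))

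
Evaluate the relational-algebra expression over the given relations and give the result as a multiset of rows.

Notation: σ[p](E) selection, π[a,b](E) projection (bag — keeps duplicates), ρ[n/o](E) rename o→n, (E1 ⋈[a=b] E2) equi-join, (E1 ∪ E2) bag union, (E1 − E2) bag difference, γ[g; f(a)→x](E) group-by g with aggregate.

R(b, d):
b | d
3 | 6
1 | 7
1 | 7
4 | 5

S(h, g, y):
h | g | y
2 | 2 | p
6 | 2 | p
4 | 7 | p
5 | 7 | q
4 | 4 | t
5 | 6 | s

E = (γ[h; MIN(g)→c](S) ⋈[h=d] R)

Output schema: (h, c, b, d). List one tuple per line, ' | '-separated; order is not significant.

Per-node cardinality:
  S → 6
  γ[h; MIN(g)→c](S) → 4
  R → 4
  (γ[h; MIN(g)→c](S) ⋈[h=d] R) → 2

== RESULT ==
h | c | b | d
5 | 6 | 4 | 5
6 | 2 | 3 | 6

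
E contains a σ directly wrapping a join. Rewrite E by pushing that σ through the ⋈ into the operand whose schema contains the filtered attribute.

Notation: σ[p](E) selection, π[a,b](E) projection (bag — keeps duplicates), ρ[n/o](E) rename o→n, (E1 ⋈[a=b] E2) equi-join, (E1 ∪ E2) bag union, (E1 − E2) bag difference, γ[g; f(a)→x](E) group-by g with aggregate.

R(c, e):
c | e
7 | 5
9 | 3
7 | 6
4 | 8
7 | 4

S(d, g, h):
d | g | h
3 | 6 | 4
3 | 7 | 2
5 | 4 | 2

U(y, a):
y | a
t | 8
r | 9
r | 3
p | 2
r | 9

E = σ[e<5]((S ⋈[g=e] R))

σ filters on e, owned by the right side.
E' = (S ⋈[g=e] σ[e<5](R))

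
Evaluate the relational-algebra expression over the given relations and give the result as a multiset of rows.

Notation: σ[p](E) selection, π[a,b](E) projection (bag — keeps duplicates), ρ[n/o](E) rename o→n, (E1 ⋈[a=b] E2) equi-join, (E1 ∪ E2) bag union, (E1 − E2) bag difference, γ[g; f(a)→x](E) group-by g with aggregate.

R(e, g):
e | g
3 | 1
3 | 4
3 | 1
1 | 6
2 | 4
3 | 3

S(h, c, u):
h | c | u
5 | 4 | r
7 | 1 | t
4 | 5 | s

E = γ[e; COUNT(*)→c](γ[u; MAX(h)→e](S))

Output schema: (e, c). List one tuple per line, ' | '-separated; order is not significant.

Row counts bottom-up:
  S → 3
  γ[u; MAX(h)→e](S) → 3
  γ[e; COUNT(*)→c](γ[u; MAX(h)→e](S)) → 3

== RESULT ==
e | c
4 | 1
5 | 1
7 | 1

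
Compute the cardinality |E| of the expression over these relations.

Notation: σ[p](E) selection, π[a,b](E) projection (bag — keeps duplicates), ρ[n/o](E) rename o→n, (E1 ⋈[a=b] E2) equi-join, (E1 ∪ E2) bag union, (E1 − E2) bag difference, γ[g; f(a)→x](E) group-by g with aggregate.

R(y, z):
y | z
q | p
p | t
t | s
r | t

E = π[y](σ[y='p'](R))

Stepwise |·|:
  R → 4
  σ[y='p'](R) → 1
  π[y](σ[y='p'](R)) → 1

|E| = 1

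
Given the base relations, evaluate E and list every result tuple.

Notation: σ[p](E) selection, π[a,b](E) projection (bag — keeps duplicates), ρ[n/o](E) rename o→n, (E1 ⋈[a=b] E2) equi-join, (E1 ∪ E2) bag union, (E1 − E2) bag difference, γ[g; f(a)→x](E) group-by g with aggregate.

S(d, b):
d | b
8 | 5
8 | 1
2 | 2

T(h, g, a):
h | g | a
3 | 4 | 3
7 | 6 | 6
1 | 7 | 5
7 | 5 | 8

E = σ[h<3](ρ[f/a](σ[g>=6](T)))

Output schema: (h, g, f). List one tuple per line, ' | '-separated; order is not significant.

Stepwise |·|:
  T → 4
  σ[g>=6](T) → 2
  ρ[f/a](σ[g>=6](T)) → 2
  σ[h<3](ρ[f/a](σ[g>=6](T))) → 1

== RESULT ==
h | g | f
1 | 7 | 5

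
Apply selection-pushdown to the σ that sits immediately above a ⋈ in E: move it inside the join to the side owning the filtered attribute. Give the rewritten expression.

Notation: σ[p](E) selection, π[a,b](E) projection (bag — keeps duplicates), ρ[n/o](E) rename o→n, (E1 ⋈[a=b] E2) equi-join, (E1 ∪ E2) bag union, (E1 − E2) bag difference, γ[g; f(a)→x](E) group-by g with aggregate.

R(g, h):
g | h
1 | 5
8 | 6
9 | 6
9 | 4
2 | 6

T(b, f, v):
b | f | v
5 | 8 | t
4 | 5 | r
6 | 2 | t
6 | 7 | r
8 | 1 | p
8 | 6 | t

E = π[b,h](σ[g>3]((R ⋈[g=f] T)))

σ filters on g, owned by the left side.
E' = π[b,h]((σ[g>3](R) ⋈[g=f] T))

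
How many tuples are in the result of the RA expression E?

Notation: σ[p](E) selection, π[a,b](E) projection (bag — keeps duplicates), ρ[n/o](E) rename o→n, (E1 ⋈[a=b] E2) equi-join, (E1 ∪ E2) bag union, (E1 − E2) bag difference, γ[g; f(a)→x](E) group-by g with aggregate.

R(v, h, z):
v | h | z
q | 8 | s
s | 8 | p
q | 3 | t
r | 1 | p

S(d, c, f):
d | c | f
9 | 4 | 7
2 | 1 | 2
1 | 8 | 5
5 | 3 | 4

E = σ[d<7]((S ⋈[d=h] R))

Stepwise |·|:
  S → 4
  R → 4
  (S ⋈[d=h] R) → 1
  σ[d<7]((S ⋈[d=h] R)) → 1

|E| = 1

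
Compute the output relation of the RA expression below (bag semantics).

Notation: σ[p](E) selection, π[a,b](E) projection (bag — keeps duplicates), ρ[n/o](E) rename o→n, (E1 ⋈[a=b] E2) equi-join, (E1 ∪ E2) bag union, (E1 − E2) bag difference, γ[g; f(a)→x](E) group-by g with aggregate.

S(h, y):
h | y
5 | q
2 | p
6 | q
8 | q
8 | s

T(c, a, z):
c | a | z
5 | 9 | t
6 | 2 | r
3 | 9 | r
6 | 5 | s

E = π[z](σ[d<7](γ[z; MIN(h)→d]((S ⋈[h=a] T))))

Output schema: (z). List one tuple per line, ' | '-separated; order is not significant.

Row counts bottom-up:
  S → 5
  T → 4
  (S ⋈[h=a] T) → 2
  γ[z; MIN(h)→d]((S ⋈[h=a] T)) → 2
  σ[d<7](γ[z; MIN(h)→d]((S ⋈[h=a] T))) → 2
  π[z](σ[d<7](γ[z; MIN(h)→d]((S ⋈[h=a] T)))) → 2

== RESULT ==
z
r
s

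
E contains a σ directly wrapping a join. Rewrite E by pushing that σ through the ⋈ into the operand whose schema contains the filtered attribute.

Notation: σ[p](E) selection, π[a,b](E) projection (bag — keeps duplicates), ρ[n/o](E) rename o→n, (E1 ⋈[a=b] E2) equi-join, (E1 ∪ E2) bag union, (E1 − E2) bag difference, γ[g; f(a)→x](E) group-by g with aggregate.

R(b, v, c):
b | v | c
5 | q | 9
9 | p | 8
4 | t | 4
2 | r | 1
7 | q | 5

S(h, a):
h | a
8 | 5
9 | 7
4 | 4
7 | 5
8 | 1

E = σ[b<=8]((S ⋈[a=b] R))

σ filters on b, owned by the right side.
E' = (S ⋈[a=b] σ[b<=8](R))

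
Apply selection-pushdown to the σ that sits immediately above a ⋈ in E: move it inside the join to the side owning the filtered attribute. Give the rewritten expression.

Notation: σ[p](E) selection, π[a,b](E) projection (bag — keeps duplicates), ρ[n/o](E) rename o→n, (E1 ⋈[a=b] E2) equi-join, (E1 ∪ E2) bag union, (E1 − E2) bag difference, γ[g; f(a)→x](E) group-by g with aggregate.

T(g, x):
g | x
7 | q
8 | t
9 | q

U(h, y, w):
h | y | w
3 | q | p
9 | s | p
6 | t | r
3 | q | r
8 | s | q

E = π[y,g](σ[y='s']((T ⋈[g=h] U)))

σ filters on y, owned by the right side.
E' = π[y,g]((T ⋈[g=h] σ[y='s'](U)))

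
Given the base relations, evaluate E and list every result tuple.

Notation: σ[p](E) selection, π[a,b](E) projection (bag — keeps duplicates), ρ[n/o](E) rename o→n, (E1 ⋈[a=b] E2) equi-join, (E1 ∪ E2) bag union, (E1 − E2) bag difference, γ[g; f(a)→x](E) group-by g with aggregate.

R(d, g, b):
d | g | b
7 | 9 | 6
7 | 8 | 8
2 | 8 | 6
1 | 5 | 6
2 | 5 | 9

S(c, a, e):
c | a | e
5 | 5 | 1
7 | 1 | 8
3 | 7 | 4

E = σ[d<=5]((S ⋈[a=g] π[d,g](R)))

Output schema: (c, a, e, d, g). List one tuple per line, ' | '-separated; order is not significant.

Stepwise |·|:
  S → 3
  R → 5
  π[d,g](R) → 5
  (S ⋈[a=g] π[d,g](R)) → 2
  σ[d<=5]((S ⋈[a=g] π[d,g](R))) → 2

== RESULT ==
c | a | e | d | g
5 | 5 | 1 | 1 | 5
5 | 5 | 1 | 2 | 5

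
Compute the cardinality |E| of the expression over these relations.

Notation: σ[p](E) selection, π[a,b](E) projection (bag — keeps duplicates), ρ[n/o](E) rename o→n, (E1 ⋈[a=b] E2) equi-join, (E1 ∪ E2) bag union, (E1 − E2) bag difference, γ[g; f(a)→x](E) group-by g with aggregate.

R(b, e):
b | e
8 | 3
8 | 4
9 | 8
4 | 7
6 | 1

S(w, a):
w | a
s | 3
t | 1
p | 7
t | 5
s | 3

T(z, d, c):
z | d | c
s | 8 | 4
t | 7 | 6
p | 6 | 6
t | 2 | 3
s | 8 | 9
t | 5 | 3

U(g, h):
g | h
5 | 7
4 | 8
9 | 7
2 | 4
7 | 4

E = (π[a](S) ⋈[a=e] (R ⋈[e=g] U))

Subexpression sizes:
  S → 5
  π[a](S) → 5
  R → 5
  U → 5
  (R ⋈[e=g] U) → 2
  (π[a](S) ⋈[a=e] (R ⋈[e=g] U)) → 1

|E| = 1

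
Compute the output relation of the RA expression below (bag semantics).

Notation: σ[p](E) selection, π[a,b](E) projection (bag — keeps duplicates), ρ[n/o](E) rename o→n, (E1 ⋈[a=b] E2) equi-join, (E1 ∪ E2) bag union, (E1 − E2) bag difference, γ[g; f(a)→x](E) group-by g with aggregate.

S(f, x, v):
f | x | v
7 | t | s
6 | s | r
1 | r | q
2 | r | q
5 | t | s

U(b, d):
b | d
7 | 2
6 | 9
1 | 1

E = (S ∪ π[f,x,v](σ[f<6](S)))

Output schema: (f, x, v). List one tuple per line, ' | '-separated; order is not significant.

Subexpression sizes:
  S → 5
  S → 5
  σ[f<6](S) → 3
  π[f,x,v](σ[f<6](S)) → 3
  (S ∪ π[f,x,v](σ[f<6](S))) → 8

== RESULT ==
f | x | v
1 | r | q
1 | r | q
2 | r | q
2 | r | q
5 | t | s
5 | t | s
6 | s | r
7 | t | s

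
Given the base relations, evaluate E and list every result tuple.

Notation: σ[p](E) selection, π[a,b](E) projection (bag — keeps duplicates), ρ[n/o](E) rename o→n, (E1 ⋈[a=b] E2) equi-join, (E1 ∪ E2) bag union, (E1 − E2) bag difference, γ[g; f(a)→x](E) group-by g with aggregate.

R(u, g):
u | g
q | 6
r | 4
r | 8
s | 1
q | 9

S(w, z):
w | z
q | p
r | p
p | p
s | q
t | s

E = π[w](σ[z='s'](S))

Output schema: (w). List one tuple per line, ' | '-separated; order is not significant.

Subexpression sizes:
  S → 5
  σ[z='s'](S) → 1
  π[w](σ[z='s'](S)) → 1

== RESULT ==
w
t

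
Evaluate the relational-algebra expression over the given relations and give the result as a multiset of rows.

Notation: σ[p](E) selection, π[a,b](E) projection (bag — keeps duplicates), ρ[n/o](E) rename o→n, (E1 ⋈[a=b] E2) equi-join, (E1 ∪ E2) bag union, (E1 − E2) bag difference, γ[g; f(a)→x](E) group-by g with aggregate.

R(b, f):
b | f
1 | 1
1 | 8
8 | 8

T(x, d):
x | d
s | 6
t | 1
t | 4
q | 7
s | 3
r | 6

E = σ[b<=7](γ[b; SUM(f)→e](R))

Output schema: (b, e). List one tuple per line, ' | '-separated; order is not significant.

Per-node cardinality:
  R → 3
  γ[b; SUM(f)→e](R) → 2
  σ[b<=7](γ[b; SUM(f)→e](R)) → 1

== RESULT ==
b | e
1 | 9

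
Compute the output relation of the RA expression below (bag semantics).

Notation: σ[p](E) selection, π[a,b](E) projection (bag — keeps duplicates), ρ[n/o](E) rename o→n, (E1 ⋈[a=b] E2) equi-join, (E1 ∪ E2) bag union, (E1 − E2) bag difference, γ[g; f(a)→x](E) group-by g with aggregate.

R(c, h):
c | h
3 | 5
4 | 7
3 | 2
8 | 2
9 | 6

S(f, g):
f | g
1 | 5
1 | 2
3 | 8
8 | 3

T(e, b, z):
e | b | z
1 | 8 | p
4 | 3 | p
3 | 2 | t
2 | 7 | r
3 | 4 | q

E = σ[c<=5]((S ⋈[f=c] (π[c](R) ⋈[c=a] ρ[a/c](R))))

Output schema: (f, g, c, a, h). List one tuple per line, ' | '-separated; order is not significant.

Per-node cardinality:
  S → 4
  R → 5
  π[c](R) → 5
  R → 5
  ρ[a/c](R) → 5
  (π[c](R) ⋈[c=a] ρ[a/c](R)) → 7
  (S ⋈[f=c] (π[c](R) ⋈[c=a] ρ[a/c](R))) → 5
  σ[c<=5]((S ⋈[f=c] (π[c](R) ⋈[c=a] ρ[a/c](R)))) → 4

== RESULT ==
f | g | c | a | h
3 | 8 | 3 | 3 | 2
3 | 8 | 3 | 3 | 2
3 | 8 | 3 | 3 | 5
3 | 8 | 3 | 3 | 5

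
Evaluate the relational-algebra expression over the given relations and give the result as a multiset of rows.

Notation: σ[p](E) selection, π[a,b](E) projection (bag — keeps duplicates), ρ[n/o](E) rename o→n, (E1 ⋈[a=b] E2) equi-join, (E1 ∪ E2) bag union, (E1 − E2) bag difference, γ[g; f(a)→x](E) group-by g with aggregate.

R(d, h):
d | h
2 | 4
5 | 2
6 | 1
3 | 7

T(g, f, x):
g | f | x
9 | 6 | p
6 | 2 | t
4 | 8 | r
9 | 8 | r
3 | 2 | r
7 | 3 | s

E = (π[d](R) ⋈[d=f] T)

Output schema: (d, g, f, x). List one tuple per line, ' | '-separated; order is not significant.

Stepwise |·|:
  R → 4
  π[d](R) → 4
  T → 6
  (π[d](R) ⋈[d=f] T) → 4

== RESULT ==
d | g | f | x
2 | 3 | 2 | r
2 | 6 | 2 | t
3 | 7 | 3 | s
6 | 9 | 6 | p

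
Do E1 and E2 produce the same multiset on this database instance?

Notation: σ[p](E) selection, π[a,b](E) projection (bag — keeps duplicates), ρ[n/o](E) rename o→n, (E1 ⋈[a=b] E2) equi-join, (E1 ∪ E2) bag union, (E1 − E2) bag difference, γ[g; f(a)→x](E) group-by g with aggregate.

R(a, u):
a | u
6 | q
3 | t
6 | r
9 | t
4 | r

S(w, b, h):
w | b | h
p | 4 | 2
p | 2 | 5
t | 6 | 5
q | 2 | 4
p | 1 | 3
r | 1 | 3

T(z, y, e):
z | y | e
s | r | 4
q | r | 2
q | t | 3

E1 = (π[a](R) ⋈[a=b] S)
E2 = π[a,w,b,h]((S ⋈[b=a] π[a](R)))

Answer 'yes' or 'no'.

E1 per-node cardinality:
  R → 5
  π[a](R) → 5
  S → 6
  (π[a](R) ⋈[a=b] S) → 3
E2 per-node cardinality:
  S → 6
  R → 5
  π[a](R) → 5
  (S ⋈[b=a] π[a](R)) → 3
  π[a,w,b,h]((S ⋈[b=a] π[a](R))) → 3

E1 and E2 produce the same multiset:
a | w | b | h
4 | p | 4 | 2
6 | t | 6 | 5
6 | t | 6 | 5

yes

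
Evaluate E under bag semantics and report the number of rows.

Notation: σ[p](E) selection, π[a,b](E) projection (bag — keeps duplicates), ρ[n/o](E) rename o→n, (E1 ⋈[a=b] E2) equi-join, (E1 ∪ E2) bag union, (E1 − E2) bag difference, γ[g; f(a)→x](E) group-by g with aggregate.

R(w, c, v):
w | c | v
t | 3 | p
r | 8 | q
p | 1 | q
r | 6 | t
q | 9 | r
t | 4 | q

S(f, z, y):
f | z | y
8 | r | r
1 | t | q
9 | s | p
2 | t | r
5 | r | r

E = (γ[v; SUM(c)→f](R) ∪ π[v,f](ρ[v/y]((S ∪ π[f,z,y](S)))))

Subexpression sizes:
  R → 6
  γ[v; SUM(c)→f](R) → 4
  S → 5
  S → 5
  π[f,z,y](S) → 5
  (S ∪ π[f,z,y](S)) → 10
  ρ[v/y]((S ∪ π[f,z,y](S))) → 10
  π[v,f](ρ[v/y]((S ∪ π[f,z,y](S)))) → 10
  (γ[v; SUM(c)→f](R) ∪ π[v,f](ρ[v/y]((S ∪ π[f,z,y](S))))) → 14

|E| = 14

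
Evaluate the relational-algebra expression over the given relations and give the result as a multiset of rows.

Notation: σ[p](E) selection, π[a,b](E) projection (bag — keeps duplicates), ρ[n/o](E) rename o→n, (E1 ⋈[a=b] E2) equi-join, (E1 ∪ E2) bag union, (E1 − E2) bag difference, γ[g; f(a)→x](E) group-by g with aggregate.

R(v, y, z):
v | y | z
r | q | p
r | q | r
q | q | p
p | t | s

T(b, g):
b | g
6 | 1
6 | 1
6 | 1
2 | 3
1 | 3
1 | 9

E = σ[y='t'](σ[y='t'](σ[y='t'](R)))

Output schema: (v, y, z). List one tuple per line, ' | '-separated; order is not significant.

Per-node cardinality:
  R → 4
  σ[y='t'](R) → 1
  σ[y='t'](σ[y='t'](R)) → 1
  σ[y='t'](σ[y='t'](σ[y='t'](R))) → 1

== RESULT ==
v | y | z
p | t | s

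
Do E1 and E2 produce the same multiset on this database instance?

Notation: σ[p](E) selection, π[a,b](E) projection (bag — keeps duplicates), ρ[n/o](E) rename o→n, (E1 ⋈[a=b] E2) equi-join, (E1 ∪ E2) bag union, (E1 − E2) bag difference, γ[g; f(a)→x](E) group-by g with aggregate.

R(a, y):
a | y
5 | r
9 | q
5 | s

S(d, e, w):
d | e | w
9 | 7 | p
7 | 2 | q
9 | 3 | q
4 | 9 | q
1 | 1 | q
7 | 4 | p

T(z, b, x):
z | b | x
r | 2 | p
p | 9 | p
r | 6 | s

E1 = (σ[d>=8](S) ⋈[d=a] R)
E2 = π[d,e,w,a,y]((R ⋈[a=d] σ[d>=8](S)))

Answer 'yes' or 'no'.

E1 row counts bottom-up:
  S → 6
  σ[d>=8](S) → 2
  R → 3
  (σ[d>=8](S) ⋈[d=a] R) → 2
E2 row counts bottom-up:
  R → 3
  S → 6
  σ[d>=8](S) → 2
  (R ⋈[a=d] σ[d>=8](S)) → 2
  π[d,e,w,a,y]((R ⋈[a=d] σ[d>=8](S))) → 2

E1 and E2 produce the same multiset:
d | e | w | a | y
9 | 3 | q | 9 | q
9 | 7 | p | 9 | q

yes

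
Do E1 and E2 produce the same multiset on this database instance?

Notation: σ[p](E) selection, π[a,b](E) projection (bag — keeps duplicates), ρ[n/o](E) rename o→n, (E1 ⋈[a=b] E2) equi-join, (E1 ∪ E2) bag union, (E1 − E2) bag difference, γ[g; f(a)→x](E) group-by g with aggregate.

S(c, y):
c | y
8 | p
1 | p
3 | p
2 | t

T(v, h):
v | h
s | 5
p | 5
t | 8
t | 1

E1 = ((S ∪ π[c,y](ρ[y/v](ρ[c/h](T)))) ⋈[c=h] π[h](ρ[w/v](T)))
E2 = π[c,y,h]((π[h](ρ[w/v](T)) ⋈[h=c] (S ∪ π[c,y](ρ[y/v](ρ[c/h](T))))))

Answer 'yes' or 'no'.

E1 row counts bottom-up:
  S → 4
  T → 4
  ρ[c/h](T) → 4
  ρ[y/v](ρ[c/h](T)) → 4
  π[c,y](ρ[y/v](ρ[c/h](T))) → 4
  (S ∪ π[c,y](ρ[y/v](ρ[c/h](T)))) → 8
  T → 4
  ρ[w/v](T) → 4
  π[h](ρ[w/v](T)) → 4
  ((S ∪ π[c,y](ρ[y/v](ρ[c/h](T)))) ⋈[c=h] π[h](ρ[w/v](T))) → 8
E2 row counts bottom-up:
  T → 4
  ρ[w/v](T) → 4
  π[h](ρ[w/v](T)) → 4
  S → 4
  T → 4
  ρ[c/h](T) → 4
  ρ[y/v](ρ[c/h](T)) → 4
  π[c,y](ρ[y/v](ρ[c/h](T))) → 4
  (S ∪ π[c,y](ρ[y/v](ρ[c/h](T)))) → 8
  (π[h](ρ[w/v](T)) ⋈[h=c] (S ∪ π[c,y](ρ[y/v](ρ[c/h](T))))) → 8
  π[c,y,h]((π[h](ρ[w/v](T)) ⋈[h=c] (S ∪ π[c,y](ρ[y/v](ρ[c/h](T)))))) → 8

E1 and E2 produce the same multiset:
c | y | h
1 | p | 1
1 | t | 1
5 | p | 5
5 | p | 5
5 | s | 5
5 | s | 5
8 | p | 8
8 | t | 8

yes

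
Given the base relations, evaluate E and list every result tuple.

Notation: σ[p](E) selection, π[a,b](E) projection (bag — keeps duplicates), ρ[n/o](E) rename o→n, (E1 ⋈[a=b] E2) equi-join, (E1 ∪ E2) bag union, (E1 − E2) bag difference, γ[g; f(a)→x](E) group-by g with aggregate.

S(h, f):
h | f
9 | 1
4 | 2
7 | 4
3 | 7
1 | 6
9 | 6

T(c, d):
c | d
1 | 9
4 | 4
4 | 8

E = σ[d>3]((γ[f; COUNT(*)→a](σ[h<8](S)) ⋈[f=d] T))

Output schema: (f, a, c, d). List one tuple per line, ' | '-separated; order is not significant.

Per-node cardinality:
  S → 6
  σ[h<8](S) → 4
  γ[f; COUNT(*)→a](σ[h<8](S)) → 4
  T → 3
  (γ[f; COUNT(*)→a](σ[h<8](S)) ⋈[f=d] T) → 1
  σ[d>3]((γ[f; COUNT(*)→a](σ[h<8](S)) ⋈[f=d] T)) → 1

== RESULT ==
f | a | c | d
4 | 1 | 4 | 4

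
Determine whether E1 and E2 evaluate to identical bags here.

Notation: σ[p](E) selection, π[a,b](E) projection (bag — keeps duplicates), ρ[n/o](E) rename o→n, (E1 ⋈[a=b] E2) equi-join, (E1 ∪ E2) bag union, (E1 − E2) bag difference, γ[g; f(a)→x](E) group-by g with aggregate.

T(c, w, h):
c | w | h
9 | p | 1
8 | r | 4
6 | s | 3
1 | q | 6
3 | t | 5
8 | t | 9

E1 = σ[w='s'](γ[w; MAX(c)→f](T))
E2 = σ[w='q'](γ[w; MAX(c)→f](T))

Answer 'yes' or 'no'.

E1 stepwise |·|:
  T → 6
  γ[w; MAX(c)→f](T) → 5
  σ[w='s'](γ[w; MAX(c)→f](T)) → 1
E2 stepwise |·|:
  T → 6
  γ[w; MAX(c)→f](T) → 5
  σ[w='q'](γ[w; MAX(c)→f](T)) → 1

E1 result:
w | f
s | 6
E2 result:
w | f
q | 1
Witness: ('s', 6) appears 1× in E1 but 0× in E2.

no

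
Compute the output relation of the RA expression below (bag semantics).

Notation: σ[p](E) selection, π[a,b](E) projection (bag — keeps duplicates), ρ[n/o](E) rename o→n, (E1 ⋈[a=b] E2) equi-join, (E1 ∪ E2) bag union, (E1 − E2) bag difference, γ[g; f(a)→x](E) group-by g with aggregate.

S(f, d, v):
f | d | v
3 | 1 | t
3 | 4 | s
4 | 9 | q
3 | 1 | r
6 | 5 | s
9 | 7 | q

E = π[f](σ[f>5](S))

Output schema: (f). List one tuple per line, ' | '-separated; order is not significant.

Stepwise |·|:
  S → 6
  σ[f>5](S) → 2
  π[f](σ[f>5](S)) → 2

== RESULT ==
f
6
9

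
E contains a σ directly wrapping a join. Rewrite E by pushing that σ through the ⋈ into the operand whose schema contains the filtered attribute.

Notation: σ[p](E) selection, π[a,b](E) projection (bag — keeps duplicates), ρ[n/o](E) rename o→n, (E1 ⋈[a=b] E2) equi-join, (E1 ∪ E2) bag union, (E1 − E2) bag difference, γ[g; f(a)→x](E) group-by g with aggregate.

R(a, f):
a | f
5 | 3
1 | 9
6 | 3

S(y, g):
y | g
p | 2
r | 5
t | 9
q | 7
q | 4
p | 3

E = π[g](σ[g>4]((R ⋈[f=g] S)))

σ filters on g, owned by the right side.
E' = π[g]((R ⋈[f=g] σ[g>4](S)))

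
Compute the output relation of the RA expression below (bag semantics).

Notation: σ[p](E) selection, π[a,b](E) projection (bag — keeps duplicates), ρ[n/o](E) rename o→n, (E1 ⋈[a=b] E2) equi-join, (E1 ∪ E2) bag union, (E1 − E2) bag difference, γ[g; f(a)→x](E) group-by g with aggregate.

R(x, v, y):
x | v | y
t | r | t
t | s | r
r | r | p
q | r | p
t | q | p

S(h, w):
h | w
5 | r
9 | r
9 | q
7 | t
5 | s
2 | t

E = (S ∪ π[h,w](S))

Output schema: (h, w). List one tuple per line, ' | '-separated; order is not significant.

Stepwise |·|:
  S → 6
  S → 6
  π[h,w](S) → 6
  (S ∪ π[h,w](S)) → 12

== RESULT ==
h | w
2 | t
2 | t
5 | r
5 | r
5 | s
5 | s
7 | t
7 | t
9 | q
9 | q
9 | r
9 | r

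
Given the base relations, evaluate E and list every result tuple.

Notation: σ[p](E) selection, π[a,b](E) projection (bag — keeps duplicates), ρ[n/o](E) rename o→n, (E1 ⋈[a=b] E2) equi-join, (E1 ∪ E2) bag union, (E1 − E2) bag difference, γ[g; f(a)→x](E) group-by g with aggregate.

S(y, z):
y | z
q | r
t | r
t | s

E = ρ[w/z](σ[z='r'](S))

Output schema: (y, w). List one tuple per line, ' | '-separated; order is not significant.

Per-node cardinality:
  S → 3
  σ[z='r'](S) → 2
  ρ[w/z](σ[z='r'](S)) → 2

== RESULT ==
y | w
q | r
t | r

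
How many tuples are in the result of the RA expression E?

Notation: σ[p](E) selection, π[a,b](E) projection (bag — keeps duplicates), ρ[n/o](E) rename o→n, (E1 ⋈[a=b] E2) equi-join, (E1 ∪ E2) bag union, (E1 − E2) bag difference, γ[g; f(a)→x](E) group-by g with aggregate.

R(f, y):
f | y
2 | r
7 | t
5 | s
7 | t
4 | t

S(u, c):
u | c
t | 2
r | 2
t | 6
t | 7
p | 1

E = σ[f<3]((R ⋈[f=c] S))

Subexpression sizes:
  R → 5
  S → 5
  (R ⋈[f=c] S) → 4
  σ[f<3]((R ⋈[f=c] S)) → 2

|E| = 2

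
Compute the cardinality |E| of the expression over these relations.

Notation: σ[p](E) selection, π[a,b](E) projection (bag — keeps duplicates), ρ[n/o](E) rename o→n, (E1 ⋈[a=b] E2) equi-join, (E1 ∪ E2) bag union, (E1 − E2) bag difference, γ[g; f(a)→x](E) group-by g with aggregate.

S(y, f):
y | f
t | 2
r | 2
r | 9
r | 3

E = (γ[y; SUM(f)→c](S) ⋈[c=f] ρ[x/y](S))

Row counts bottom-up:
  S → 4
  γ[y; SUM(f)→c](S) → 2
  S → 4
  ρ[x/y](S) → 4
  (γ[y; SUM(f)→c](S) ⋈[c=f] ρ[x/y](S)) → 2

|E| = 2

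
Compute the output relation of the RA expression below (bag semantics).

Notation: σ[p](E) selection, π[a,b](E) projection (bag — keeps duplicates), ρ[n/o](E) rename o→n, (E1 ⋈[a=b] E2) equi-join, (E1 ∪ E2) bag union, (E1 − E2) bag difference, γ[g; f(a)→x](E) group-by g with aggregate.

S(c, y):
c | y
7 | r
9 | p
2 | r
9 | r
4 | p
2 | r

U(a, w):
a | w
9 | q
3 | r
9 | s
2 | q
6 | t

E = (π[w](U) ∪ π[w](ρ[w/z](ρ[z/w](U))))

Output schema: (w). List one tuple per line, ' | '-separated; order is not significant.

Stepwise |·|:
  U → 5
  π[w](U) → 5
  U → 5
  ρ[z/w](U) → 5
  ρ[w/z](ρ[z/w](U)) → 5
  π[w](ρ[w/z](ρ[z/w](U))) → 5
  (π[w](U) ∪ π[w](ρ[w/z](ρ[z/w](U)))) → 10

== RESULT ==
w
q
q
q
q
r
r
s
s
t
t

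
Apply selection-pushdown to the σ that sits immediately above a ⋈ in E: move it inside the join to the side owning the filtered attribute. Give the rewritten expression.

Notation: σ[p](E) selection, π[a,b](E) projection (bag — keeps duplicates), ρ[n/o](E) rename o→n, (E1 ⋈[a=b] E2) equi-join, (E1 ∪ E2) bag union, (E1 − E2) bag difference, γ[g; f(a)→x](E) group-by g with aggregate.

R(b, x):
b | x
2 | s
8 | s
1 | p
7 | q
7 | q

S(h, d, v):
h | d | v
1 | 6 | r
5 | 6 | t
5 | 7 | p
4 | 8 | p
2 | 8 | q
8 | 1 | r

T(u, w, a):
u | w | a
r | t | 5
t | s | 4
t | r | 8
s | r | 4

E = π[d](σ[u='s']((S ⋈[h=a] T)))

σ filters on u, owned by the right side.
E' = π[d]((S ⋈[h=a] σ[u='s'](T)))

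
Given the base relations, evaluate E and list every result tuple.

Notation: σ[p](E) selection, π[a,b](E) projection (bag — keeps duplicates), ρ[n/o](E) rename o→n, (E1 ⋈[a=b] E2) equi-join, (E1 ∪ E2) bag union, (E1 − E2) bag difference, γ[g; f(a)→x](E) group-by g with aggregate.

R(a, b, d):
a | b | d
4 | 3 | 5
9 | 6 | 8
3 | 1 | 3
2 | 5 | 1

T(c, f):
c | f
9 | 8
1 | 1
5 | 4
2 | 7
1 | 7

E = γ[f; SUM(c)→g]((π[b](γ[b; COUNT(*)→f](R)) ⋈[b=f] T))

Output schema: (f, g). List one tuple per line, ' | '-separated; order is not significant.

Row counts bottom-up:
  R → 4
  γ[b; COUNT(*)→f](R) → 4
  π[b](γ[b; COUNT(*)→f](R)) → 4
  T → 5
  (π[b](γ[b; COUNT(*)→f](R)) ⋈[b=f] T) → 1
  γ[f; SUM(c)→g]((π[b](γ[b; COUNT(*)→f](R)) ⋈[b=f] T)) → 1

== RESULT ==
f | g
1 | 1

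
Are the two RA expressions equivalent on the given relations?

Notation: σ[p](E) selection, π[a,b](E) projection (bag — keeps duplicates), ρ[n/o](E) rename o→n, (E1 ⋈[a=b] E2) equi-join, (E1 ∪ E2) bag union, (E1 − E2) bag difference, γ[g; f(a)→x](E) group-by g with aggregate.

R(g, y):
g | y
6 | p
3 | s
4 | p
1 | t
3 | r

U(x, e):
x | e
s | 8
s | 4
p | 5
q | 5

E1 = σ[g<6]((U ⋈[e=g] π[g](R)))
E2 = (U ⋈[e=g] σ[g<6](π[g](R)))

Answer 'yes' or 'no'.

E1 per-node cardinality:
  U → 4
  R → 5
  π[g](R) → 5
  (U ⋈[e=g] π[g](R)) → 1
  σ[g<6]((U ⋈[e=g] π[g](R))) → 1
E2 per-node cardinality:
  U → 4
  R → 5
  π[g](R) → 5
  σ[g<6](π[g](R)) → 4
  (U ⋈[e=g] σ[g<6](π[g](R))) → 1

E1 and E2 produce the same multiset:
x | e | g
s | 4 | 4

yes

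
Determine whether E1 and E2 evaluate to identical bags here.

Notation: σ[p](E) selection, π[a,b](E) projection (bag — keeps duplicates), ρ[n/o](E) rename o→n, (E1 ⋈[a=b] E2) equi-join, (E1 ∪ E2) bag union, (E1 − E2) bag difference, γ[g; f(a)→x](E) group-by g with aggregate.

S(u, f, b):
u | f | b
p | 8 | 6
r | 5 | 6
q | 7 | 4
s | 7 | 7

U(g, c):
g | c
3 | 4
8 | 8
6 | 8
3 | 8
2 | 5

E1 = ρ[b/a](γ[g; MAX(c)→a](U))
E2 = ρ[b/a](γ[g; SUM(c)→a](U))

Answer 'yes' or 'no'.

E1 row counts bottom-up:
  U → 5
  γ[g; MAX(c)→a](U) → 4
  ρ[b/a](γ[g; MAX(c)→a](U)) → 4
E2 row counts bottom-up:
  U → 5
  γ[g; SUM(c)→a](U) → 4
  ρ[b/a](γ[g; SUM(c)→a](U)) → 4

E1 result:
g | b
2 | 5
3 | 8
6 | 8
8 | 8
E2 result:
g | b
2 | 5
3 | 12
6 | 8
8 | 8
Witness: (3, 8) appears 1× in E1 but 0× in E2.

no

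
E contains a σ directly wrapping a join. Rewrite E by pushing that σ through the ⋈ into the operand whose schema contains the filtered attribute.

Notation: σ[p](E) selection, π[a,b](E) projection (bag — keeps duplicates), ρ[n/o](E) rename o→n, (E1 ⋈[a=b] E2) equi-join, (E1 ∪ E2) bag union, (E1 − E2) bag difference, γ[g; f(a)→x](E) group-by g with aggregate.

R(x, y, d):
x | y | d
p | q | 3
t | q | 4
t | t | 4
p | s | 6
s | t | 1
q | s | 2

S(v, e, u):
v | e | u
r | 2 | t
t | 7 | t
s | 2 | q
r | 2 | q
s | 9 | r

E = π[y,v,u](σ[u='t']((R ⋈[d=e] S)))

σ filters on u, owned by the right side.
E' = π[y,v,u]((R ⋈[d=e] σ[u='t'](S)))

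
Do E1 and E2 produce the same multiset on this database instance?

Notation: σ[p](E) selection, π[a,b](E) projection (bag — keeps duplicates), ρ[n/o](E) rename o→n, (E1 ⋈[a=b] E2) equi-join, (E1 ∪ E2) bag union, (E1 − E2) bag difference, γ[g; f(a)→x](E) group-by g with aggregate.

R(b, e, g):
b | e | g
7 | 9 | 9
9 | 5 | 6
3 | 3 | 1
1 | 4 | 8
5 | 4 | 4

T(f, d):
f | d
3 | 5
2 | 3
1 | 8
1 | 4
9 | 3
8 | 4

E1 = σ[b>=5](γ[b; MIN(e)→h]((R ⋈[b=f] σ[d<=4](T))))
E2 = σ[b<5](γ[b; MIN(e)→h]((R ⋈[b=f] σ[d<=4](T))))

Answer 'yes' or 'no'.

E1 row counts bottom-up:
  R → 5
  T → 6
  σ[d<=4](T) → 4
  (R ⋈[b=f] σ[d<=4](T)) → 2
  γ[b; MIN(e)→h]((R ⋈[b=f] σ[d<=4](T))) → 2
  σ[b>=5](γ[b; MIN(e)→h]((R ⋈[b=f] σ[d<=4](T)))) → 1
E2 row counts bottom-up:
  R → 5
  T → 6
  σ[d<=4](T) → 4
  (R ⋈[b=f] σ[d<=4](T)) → 2
  γ[b; MIN(e)→h]((R ⋈[b=f] σ[d<=4](T))) → 2
  σ[b<5](γ[b; MIN(e)→h]((R ⋈[b=f] σ[d<=4](T)))) → 1

E1 result:
b | h
9 | 5
E2 result:
b | h
1 | 4
Witness: (9, 5) appears 1× in E1 but 0× in E2.

no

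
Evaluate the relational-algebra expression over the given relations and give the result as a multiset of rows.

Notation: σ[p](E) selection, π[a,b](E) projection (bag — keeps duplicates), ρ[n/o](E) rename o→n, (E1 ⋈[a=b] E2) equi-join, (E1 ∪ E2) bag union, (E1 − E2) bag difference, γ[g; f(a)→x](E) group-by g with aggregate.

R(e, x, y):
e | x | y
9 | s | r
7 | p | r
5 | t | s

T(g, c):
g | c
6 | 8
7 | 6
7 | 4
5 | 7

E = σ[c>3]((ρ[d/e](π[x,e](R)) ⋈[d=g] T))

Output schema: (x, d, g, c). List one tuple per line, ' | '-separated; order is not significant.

Row counts bottom-up:
  R → 3
  π[x,e](R) → 3
  ρ[d/e](π[x,e](R)) → 3
  T → 4
  (ρ[d/e](π[x,e](R)) ⋈[d=g] T) → 3
  σ[c>3]((ρ[d/e](π[x,e](R)) ⋈[d=g] T)) → 3

== RESULT ==
x | d | g | c
p | 7 | 7 | 4
p | 7 | 7 | 6
t | 5 | 5 | 7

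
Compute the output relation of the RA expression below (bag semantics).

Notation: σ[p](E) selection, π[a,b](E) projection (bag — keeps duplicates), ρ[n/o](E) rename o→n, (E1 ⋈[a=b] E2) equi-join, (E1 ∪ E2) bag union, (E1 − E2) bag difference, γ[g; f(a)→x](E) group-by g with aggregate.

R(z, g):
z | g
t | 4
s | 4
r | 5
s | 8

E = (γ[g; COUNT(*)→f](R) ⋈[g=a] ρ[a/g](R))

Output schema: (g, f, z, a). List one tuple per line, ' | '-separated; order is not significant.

Subexpression sizes:
  R → 4
  γ[g; COUNT(*)→f](R) → 3
  R → 4
  ρ[a/g](R) → 4
  (γ[g; COUNT(*)→f](R) ⋈[g=a] ρ[a/g](R)) → 4

== RESULT ==
g | f | z | a
4 | 2 | s | 4
4 | 2 | t | 4
5 | 1 | r | 5
8 | 1 | s | 8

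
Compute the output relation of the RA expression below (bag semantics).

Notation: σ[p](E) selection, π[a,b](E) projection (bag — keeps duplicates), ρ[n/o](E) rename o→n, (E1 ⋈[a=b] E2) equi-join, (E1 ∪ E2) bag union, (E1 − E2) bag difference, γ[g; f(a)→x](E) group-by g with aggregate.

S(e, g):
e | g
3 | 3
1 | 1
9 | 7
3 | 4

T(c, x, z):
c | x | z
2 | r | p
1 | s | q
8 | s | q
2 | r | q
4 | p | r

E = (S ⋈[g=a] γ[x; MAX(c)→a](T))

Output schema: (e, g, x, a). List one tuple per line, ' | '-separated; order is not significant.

Per-node cardinality:
  S → 4
  T → 5
  γ[x; MAX(c)→a](T) → 3
  (S ⋈[g=a] γ[x; MAX(c)→a](T)) → 1

== RESULT ==
e | g | x | a
3 | 4 | p | 4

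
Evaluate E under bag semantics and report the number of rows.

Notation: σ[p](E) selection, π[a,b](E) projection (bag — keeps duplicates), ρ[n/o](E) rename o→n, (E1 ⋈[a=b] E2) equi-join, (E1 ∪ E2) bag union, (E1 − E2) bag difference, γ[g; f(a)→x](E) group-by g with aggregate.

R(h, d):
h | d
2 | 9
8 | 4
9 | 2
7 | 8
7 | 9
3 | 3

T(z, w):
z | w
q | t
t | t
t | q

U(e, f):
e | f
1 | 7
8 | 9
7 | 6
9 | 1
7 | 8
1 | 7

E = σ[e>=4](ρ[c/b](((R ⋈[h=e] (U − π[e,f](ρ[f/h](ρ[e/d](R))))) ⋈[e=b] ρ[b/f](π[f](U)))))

Subexpression sizes:
  R → 6
  U → 6
  R → 6
  ρ[e/d](R) → 6
  ρ[f/h](ρ[e/d](R)) → 6
  π[e,f](ρ[f/h](ρ[e/d](R))) → 6
  (U − π[e,f](ρ[f/h](ρ[e/d](R)))) → 6
  (R ⋈[h=e] (U − π[e,f](ρ[f/h](ρ[e/d](R))))) → 6
  U → 6
  π[f](U) → 6
  ρ[b/f](π[f](U)) → 6
  ((R ⋈[h=e] (U − π[e,f](ρ[f/h](ρ[e/d](R))))) ⋈[e=b] ρ[b/f](π[f](U))) → 10
  ρ[c/b](((R ⋈[h=e] (U − π[e,f](ρ[f/h](ρ[e/d](R))))) ⋈[e=b] ρ[b/f](π[f](U)))) → 10
  σ[e>=4](ρ[c/b](((R ⋈[h=e] (U − π[e,f](ρ[f/h](ρ[e/d](R))))) ⋈[e=b] ρ[b/f](π[f](U))))) → 10

|E| = 10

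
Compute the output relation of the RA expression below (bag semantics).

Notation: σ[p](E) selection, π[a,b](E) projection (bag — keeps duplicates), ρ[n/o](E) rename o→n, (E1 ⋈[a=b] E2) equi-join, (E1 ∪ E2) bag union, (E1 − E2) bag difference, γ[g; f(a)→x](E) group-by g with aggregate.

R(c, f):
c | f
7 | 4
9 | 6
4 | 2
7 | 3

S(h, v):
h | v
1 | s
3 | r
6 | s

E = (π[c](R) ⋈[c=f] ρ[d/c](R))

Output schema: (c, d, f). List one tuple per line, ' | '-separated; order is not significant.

Subexpression sizes:
  R → 4
  π[c](R) → 4
  R → 4
  ρ[d/c](R) → 4
  (π[c](R) ⋈[c=f] ρ[d/c](R)) → 1

== RESULT ==
c | d | f
4 | 7 | 4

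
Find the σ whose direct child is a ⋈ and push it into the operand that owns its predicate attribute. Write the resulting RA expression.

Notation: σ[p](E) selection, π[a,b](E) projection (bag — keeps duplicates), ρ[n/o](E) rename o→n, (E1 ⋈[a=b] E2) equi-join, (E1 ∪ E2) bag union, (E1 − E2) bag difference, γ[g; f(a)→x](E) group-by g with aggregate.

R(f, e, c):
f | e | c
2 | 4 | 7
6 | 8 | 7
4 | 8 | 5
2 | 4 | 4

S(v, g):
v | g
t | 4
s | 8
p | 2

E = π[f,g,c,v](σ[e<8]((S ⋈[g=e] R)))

σ filters on e, owned by the right side.
E' = π[f,g,c,v]((S ⋈[g=e] σ[e<8](R)))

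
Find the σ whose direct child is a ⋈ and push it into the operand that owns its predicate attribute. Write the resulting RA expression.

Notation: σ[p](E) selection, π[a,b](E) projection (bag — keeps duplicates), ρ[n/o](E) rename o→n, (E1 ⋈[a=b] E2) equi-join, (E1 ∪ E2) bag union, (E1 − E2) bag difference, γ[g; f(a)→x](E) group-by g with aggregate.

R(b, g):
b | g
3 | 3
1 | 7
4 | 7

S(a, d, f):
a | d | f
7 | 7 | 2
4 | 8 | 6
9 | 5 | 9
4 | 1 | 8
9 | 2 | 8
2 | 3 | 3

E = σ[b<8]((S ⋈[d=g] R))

σ filters on b, owned by the right side.
E' = (S ⋈[d=g] σ[b<8](R))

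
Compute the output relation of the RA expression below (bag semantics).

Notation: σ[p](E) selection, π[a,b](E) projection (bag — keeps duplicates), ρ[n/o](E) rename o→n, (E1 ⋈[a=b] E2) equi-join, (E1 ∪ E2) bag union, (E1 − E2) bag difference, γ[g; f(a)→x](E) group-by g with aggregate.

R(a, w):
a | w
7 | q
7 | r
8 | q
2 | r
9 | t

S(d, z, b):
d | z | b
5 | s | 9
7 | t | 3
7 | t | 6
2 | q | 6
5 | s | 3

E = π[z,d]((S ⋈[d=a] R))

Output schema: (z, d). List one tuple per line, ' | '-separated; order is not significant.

Per-node cardinality:
  S → 5
  R → 5
  (S ⋈[d=a] R) → 5
  π[z,d]((S ⋈[d=a] R)) → 5

== RESULT ==
z | d
q | 2
t | 7
t | 7
t | 7
t | 7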